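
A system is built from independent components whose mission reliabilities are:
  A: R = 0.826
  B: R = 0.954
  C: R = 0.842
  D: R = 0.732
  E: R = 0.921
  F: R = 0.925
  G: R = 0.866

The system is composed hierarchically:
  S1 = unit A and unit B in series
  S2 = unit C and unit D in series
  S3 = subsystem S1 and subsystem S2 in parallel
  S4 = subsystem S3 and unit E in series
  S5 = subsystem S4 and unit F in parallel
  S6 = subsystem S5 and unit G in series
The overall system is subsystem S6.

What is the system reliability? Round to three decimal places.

Series (A and B): 0.82600 × 0.95400 = 0.78800
Series (C and D): 0.84200 × 0.73200 = 0.61634
Parallel ([0.78800] and [0.61634]): 1 − (1 − 0.78800)(1 − 0.61634) = 0.91866
Series ([0.91866] and E): 0.91866 × 0.92100 = 0.84609
Parallel ([0.84609] and F): 1 − (1 − 0.84609)(1 − 0.92500) = 0.98846
Series ([0.98846] and G): 0.98846 × 0.86600 = 0.856

0.856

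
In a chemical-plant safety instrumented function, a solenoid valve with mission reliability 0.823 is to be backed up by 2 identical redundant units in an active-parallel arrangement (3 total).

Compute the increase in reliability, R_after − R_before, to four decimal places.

R_before = 0.823
R_after = 1 − (1 − 0.823)^3 = 0.9945
ΔR = 0.9945 − 0.823 = 0.1715

0.1715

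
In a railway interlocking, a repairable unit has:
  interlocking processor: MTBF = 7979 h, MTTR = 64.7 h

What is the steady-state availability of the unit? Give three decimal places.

0.992

A(interlocking processor) = MTBF/(MTBF+MTTR) = 7979/(7979+64.7) = 0.992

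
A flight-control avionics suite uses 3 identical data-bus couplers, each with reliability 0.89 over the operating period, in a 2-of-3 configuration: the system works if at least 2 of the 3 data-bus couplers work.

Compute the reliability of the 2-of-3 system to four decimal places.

R = Σ_{i=2}^{3} C(3,i) p^i (1−p)^{3−i} with p = 0.89
C(3,2)·0.89^2·0.11^1 = 0.261393
C(3,3)·0.89^3·0.11^0 = 0.704969
Sum = 0.9664

0.9664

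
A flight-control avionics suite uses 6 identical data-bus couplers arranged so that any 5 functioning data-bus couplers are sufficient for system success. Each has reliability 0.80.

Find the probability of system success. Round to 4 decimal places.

R = Σ_{i=5}^{6} C(6,i) p^i (1−p)^{6−i} with p = 0.80
C(6,5)·0.80^5·0.20^1 = 0.393216
C(6,6)·0.80^6·0.20^0 = 0.262144
Sum = 0.6554

0.6554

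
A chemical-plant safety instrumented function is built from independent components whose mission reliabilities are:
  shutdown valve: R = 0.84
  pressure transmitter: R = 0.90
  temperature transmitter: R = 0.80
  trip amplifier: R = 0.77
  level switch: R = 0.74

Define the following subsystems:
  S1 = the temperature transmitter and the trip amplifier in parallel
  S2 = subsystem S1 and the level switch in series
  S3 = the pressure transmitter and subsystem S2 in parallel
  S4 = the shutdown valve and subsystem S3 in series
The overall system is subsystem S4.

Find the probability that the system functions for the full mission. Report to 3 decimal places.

Parallel (temperature transmitter and trip amplifier): 1 − (1 − 0.80000)(1 − 0.77000) = 0.95400
Series ([0.95400] and level switch): 0.95400 × 0.74000 = 0.70596
Parallel (pressure transmitter and [0.70596]): 1 − (1 − 0.90000)(1 − 0.70596) = 0.97060
Series (shutdown valve and [0.97060]): 0.84000 × 0.97060 = 0.815

0.815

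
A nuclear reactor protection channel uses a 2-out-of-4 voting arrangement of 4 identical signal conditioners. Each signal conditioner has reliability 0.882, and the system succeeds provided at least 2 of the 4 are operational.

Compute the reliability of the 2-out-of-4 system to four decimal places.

R = Σ_{i=2}^{4} C(4,i) p^i (1−p)^{4−i} with p = 0.882
C(4,2)·0.882^2·0.118^2 = 0.064991
C(4,3)·0.882^3·0.118^1 = 0.323853
C(4,4)·0.882^4·0.118^0 = 0.605166
Sum = 0.9940

0.9940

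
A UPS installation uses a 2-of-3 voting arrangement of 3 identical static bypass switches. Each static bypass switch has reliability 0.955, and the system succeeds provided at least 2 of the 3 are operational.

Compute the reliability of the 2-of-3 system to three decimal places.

0.994

R = Σ_{i=2}^{3} C(3,i) p^i (1−p)^{3−i} with p = 0.955
C(3,2)·0.955^2·0.045^1 = 0.12312
C(3,3)·0.955^3·0.045^0 = 0.87098
Sum = 0.994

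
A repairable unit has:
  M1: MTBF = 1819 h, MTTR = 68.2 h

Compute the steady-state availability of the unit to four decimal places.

0.9639

A(M1) = MTBF/(MTBF+MTTR) = 1819/(1819+68.2) = 0.9639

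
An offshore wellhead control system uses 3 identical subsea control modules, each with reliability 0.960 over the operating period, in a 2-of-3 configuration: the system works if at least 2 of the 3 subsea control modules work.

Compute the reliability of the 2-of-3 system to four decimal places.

R = Σ_{i=2}^{3} C(3,i) p^i (1−p)^{3−i} with p = 0.960
C(3,2)·0.960^2·0.040^1 = 0.110592
C(3,3)·0.960^3·0.040^0 = 0.884736
Sum = 0.9953

0.9953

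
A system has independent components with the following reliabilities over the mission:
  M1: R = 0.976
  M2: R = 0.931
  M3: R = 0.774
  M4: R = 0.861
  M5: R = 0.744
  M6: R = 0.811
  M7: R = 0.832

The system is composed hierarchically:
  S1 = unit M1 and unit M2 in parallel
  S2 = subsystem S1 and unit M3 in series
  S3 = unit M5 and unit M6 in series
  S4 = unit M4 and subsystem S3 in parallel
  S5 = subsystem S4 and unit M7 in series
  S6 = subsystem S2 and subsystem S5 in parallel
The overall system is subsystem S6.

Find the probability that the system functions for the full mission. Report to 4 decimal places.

0.9514

Parallel (M1 and M2): 1 − (1 − 0.976000)(1 − 0.931000) = 0.998344
Series ([0.998344] and M3): 0.998344 × 0.774000 = 0.772718
Series (M5 and M6): 0.744000 × 0.811000 = 0.603384
Parallel (M4 and [0.603384]): 1 − (1 − 0.861000)(1 − 0.603384) = 0.944870
Series ([0.944870] and M7): 0.944870 × 0.832000 = 0.786132
Parallel ([0.772718] and [0.786132]): 1 − (1 − 0.772718)(1 − 0.786132) = 0.9514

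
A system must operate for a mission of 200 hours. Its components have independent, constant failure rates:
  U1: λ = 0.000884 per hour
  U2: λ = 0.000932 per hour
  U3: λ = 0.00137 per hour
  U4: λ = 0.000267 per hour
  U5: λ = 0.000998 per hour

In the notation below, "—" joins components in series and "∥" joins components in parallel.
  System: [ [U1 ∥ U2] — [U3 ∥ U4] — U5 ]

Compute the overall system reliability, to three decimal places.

0.787

R(U1) = exp(−0.000884 × 200) = 0.83795
R(U2) = exp(−0.000932 × 200) = 0.82994
R(U3) = exp(−0.00137 × 200) = 0.76033
R(U4) = exp(−0.000267 × 200) = 0.94800
R(U5) = exp(−0.000998 × 200) = 0.81906
Parallel (U1 and U2): 1 − (1 − 0.83795)(1 − 0.82994) = 0.97244
Parallel (U3 and U4): 1 − (1 − 0.76033)(1 − 0.94800) = 0.98754
Series ([0.97244], [0.98754], and U5): 0.97244 × 0.98754 × 0.81906 = 0.787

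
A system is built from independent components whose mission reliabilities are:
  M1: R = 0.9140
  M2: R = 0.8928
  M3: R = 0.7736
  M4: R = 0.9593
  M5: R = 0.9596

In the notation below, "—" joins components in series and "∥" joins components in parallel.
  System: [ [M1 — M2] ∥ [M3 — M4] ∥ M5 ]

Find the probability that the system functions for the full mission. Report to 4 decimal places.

0.9981

Series (M1 and M2): 0.914000 × 0.892800 = 0.816019
Series (M3 and M4): 0.773600 × 0.959300 = 0.742114
Parallel ([0.816019], [0.742114], and M5): 1 − (1 − 0.816019)(1 − 0.742114)(1 − 0.959600) = 0.9981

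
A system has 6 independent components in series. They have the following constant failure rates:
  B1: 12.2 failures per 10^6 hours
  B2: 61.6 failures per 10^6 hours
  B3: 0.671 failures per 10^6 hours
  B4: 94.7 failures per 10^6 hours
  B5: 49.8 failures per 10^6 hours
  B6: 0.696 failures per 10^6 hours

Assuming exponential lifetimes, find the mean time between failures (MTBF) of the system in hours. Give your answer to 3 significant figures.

4550

Series of exponential components: λ_sys = Σ λ_i
λ_sys = 0.0000122 + 0.0000616 + 0.000000671 + 0.0000947 + 0.0000498 + 0.000000696 = 2.1967e-04 /h
MTBF = 1 / λ_sys = 4550 h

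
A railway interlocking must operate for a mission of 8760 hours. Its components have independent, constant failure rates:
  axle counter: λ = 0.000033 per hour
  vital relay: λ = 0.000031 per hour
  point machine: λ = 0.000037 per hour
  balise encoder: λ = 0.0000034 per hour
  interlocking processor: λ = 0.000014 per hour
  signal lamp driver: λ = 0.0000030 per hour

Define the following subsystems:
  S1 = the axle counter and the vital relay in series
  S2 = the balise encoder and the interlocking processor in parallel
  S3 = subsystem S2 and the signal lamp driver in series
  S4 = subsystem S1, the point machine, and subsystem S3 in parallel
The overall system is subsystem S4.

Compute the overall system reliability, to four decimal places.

R(axle counter) = exp(−0.000033 × 8760) = 0.748952
R(vital relay) = exp(−0.000031 × 8760) = 0.762190
R(point machine) = exp(−0.000037 × 8760) = 0.723163
R(balise encoder) = exp(−0.0000034 × 8760) = 0.970655
R(interlocking processor) = exp(−0.000014 × 8760) = 0.884582
R(signal lamp driver) = exp(−0.0000030 × 8760) = 0.974062
Series (axle counter and vital relay): 0.748952 × 0.762190 = 0.570844
Parallel (balise encoder and interlocking processor): 1 − (1 − 0.970655)(1 − 0.884582) = 0.996613
Series ([0.996613] and signal lamp driver): 0.996613 × 0.974062 = 0.970763
Parallel ([0.570844], point machine, and [0.970763]): 1 − (1 − 0.570844)(1 − 0.723163)(1 − 0.970763) = 0.9965

0.9965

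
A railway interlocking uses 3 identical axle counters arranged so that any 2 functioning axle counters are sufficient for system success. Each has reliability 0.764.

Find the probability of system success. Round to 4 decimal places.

0.8592

R = Σ_{i=2}^{3} C(3,i) p^i (1−p)^{3−i} with p = 0.764
C(3,2)·0.764^2·0.236^1 = 0.413257
C(3,3)·0.764^3·0.236^0 = 0.445944
Sum = 0.8592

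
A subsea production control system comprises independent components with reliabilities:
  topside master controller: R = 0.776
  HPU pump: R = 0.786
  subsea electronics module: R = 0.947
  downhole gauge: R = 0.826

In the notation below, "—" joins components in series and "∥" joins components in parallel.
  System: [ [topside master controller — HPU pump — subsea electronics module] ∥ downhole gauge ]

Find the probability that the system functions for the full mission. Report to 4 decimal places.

0.9265

Series (topside master controller, HPU pump, and subsea electronics module): 0.776000 × 0.786000 × 0.947000 = 0.577609
Parallel ([0.577609] and downhole gauge): 1 − (1 − 0.577609)(1 − 0.826000) = 0.9265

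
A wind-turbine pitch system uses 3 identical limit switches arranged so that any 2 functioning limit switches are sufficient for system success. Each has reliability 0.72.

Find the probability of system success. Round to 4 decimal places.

R = Σ_{i=2}^{3} C(3,i) p^i (1−p)^{3−i} with p = 0.72
C(3,2)·0.72^2·0.28^1 = 0.435456
C(3,3)·0.72^3·0.28^0 = 0.373248
Sum = 0.8087

0.8087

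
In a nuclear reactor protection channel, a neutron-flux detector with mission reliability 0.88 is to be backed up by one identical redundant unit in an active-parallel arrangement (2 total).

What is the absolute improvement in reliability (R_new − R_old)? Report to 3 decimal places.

R_before = 0.88
R_after = 1 − (1 − 0.88)^2 = 0.986
ΔR = 0.986 − 0.88 = 0.106

0.106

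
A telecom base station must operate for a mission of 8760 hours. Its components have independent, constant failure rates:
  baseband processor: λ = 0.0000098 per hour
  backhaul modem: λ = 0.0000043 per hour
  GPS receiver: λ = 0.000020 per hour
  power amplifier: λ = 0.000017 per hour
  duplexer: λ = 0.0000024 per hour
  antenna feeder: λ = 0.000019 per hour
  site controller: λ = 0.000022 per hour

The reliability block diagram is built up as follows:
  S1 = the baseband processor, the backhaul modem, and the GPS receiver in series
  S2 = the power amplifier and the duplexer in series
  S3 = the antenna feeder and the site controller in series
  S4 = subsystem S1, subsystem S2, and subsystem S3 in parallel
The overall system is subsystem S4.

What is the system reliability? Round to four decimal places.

R(baseband processor) = exp(−0.0000098 × 8760) = 0.917734
R(backhaul modem) = exp(−0.0000043 × 8760) = 0.963033
R(GPS receiver) = exp(−0.000020 × 8760) = 0.839289
R(power amplifier) = exp(−0.000017 × 8760) = 0.861638
R(duplexer) = exp(−0.0000024 × 8760) = 0.979195
R(antenna feeder) = exp(−0.000019 × 8760) = 0.846674
R(site controller) = exp(−0.000022 × 8760) = 0.824713
Series (baseband processor, backhaul modem, and GPS receiver): 0.917734 × 0.963033 × 0.839289 = 0.741770
Series (power amplifier and duplexer): 0.861638 × 0.979195 = 0.843712
Series (antenna feeder and site controller): 0.846674 × 0.824713 = 0.698263
Parallel ([0.741770], [0.843712], and [0.698263]): 1 − (1 − 0.741770)(1 − 0.843712)(1 − 0.698263) = 0.9878

0.9878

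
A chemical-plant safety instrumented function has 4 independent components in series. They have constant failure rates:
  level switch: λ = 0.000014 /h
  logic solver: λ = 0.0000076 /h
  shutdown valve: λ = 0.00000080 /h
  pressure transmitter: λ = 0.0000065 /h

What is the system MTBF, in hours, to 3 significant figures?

Series of exponential components: λ_sys = Σ λ_i
λ_sys = 0.000014 + 0.0000076 + 0.00000080 + 0.0000065 = 2.8900e-05 /h
MTBF = 1 / λ_sys = 34600 h

34600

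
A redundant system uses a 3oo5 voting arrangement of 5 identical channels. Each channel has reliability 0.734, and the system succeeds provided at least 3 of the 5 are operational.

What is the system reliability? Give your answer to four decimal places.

R = Σ_{i=3}^{5} C(5,i) p^i (1−p)^{5−i} with p = 0.734
C(5,3)·0.734^3·0.266^2 = 0.279802
C(5,4)·0.734^4·0.266^1 = 0.386043
C(5,5)·0.734^5·0.266^0 = 0.213049
Sum = 0.8789

0.8789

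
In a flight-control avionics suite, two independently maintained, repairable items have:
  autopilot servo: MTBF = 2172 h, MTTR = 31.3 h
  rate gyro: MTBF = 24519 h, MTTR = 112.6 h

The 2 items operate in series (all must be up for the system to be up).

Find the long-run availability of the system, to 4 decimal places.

A(autopilot servo) = MTBF/(MTBF+MTTR) = 2172/(2172+31.3) = 0.985794
A(rate gyro) = MTBF/(MTBF+MTTR) = 24519/(24519+112.6) = 0.995429
Series availability: 0.985794 × 0.995429 = 0.9813

0.9813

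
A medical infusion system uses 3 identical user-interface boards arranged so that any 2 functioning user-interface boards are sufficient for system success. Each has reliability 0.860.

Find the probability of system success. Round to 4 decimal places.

0.9467

R = Σ_{i=2}^{3} C(3,i) p^i (1−p)^{3−i} with p = 0.860
C(3,2)·0.860^2·0.140^1 = 0.310632
C(3,3)·0.860^3·0.140^0 = 0.636056
Sum = 0.9467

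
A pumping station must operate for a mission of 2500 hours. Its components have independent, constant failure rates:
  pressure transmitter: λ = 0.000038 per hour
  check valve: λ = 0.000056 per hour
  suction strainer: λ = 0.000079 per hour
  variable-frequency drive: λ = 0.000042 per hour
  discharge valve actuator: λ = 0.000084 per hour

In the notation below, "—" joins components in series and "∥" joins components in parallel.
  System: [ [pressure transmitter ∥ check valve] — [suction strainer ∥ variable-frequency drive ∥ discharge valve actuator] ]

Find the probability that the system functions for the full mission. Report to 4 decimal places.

0.9848

R(pressure transmitter) = exp(−0.000038 × 2500) = 0.909373
R(check valve) = exp(−0.000056 × 2500) = 0.869358
R(suction strainer) = exp(−0.000079 × 2500) = 0.820780
R(variable-frequency drive) = exp(−0.000042 × 2500) = 0.900325
R(discharge valve actuator) = exp(−0.000084 × 2500) = 0.810584
Parallel (pressure transmitter and check valve): 1 − (1 − 0.909373)(1 − 0.869358) = 0.988160
Parallel (suction strainer, variable-frequency drive, and discharge valve actuator): 1 − (1 − 0.820780)(1 − 0.900325)(1 − 0.810584) = 0.996616
Series ([0.988160] and [0.996616]): 0.988160 × 0.996616 = 0.9848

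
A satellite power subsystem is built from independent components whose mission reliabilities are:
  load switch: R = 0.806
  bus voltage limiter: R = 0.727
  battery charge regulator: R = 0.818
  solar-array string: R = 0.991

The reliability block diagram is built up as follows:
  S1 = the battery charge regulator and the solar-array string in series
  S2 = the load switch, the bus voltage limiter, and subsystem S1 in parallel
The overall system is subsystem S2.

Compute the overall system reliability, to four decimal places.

Series (battery charge regulator and solar-array string): 0.818000 × 0.991000 = 0.810638
Parallel (load switch, bus voltage limiter, and [0.810638]): 1 − (1 − 0.806000)(1 − 0.727000)(1 − 0.810638) = 0.9900

0.9900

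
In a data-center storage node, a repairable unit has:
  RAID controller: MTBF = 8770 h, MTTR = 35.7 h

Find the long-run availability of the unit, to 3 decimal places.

A(RAID controller) = MTBF/(MTBF+MTTR) = 8770/(8770+35.7) = 0.996

0.996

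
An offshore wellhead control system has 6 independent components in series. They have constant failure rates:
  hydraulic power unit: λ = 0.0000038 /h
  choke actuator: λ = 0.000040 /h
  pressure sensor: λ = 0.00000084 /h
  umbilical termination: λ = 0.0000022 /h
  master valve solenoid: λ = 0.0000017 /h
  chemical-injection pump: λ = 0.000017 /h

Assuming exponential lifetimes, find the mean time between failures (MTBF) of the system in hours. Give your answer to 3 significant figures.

15300

Series of exponential components: λ_sys = Σ λ_i
λ_sys = 0.0000038 + 0.000040 + 0.00000084 + 0.0000022 + 0.0000017 + 0.000017 = 6.5540e-05 /h
MTBF = 1 / λ_sys = 15300 h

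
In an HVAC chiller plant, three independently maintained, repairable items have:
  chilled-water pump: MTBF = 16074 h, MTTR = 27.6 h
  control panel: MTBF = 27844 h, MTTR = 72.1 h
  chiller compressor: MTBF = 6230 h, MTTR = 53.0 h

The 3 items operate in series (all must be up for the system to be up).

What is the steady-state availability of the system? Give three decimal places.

A(chilled-water pump) = MTBF/(MTBF+MTTR) = 16074/(16074+27.6) = 0.998286
A(control panel) = MTBF/(MTBF+MTTR) = 27844/(27844+72.1) = 0.997417
A(chiller compressor) = MTBF/(MTBF+MTTR) = 6230/(6230+53.0) = 0.991565
Series availability: 0.998286 × 0.997417 × 0.991565 = 0.987

0.987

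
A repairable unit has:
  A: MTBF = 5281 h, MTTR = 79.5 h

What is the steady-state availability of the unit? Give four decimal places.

A(A) = MTBF/(MTBF+MTTR) = 5281/(5281+79.5) = 0.9852

0.9852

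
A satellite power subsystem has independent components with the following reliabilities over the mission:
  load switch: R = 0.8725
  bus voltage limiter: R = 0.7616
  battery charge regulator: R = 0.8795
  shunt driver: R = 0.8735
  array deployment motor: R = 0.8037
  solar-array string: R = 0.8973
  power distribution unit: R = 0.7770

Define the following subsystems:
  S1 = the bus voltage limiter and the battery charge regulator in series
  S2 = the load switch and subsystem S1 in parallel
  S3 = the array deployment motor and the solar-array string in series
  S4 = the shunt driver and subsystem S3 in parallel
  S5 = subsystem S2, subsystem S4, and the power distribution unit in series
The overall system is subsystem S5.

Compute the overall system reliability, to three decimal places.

0.718

Series (bus voltage limiter and battery charge regulator): 0.76160 × 0.87950 = 0.66983
Parallel (load switch and [0.66983]): 1 − (1 − 0.87250)(1 − 0.66983) = 0.95790
Series (array deployment motor and solar-array string): 0.80370 × 0.89730 = 0.72116
Parallel (shunt driver and [0.72116]): 1 − (1 − 0.87350)(1 − 0.72116) = 0.96473
Series ([0.95790], [0.96473], and power distribution unit): 0.95790 × 0.96473 × 0.77700 = 0.718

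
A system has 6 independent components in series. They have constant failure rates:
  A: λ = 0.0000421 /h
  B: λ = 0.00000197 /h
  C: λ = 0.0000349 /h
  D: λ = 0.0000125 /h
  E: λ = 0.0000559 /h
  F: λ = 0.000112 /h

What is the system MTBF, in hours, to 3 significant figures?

3860

Series of exponential components: λ_sys = Σ λ_i
λ_sys = 0.0000421 + 0.00000197 + 0.0000349 + 0.0000125 + 0.0000559 + 0.000112 = 2.5937e-04 /h
MTBF = 1 / λ_sys = 3860 h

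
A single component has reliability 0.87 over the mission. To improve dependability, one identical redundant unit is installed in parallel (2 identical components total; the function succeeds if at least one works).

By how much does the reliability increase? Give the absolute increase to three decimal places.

0.113

R_before = 0.87
R_after = 1 − (1 − 0.87)^2 = 0.983
ΔR = 0.983 − 0.87 = 0.113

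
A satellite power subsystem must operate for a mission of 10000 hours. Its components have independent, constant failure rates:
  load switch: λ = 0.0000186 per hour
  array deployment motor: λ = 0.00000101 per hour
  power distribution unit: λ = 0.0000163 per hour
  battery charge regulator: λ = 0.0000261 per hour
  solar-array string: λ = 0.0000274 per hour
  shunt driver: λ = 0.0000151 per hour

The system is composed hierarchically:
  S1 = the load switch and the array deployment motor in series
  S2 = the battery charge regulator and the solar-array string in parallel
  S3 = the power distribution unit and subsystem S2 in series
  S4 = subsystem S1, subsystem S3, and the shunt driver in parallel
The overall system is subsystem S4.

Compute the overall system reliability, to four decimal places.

R(load switch) = exp(−0.0000186 × 10000) = 0.830274
R(array deployment motor) = exp(−0.00000101 × 10000) = 0.989951
R(power distribution unit) = exp(−0.0000163 × 10000) = 0.849591
R(battery charge regulator) = exp(−0.0000261 × 10000) = 0.770281
R(solar-array string) = exp(−0.0000274 × 10000) = 0.760332
R(shunt driver) = exp(−0.0000151 × 10000) = 0.859848
Series (load switch and array deployment motor): 0.830274 × 0.989951 = 0.821931
Parallel (battery charge regulator and solar-array string): 1 − (1 − 0.770281)(1 − 0.760332) = 0.944944
Series (power distribution unit and [0.944944]): 0.849591 × 0.944944 = 0.802816
Parallel ([0.821931], [0.802816], and shunt driver): 1 − (1 − 0.821931)(1 − 0.802816)(1 − 0.859848) = 0.9951

0.9951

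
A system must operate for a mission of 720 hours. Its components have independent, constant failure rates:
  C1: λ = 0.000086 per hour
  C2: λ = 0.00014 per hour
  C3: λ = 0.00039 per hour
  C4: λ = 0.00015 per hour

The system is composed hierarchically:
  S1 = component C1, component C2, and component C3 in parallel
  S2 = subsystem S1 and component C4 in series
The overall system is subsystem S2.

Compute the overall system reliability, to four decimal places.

0.8964

R(C1) = exp(−0.000086 × 720) = 0.939958
R(C2) = exp(−0.00014 × 720) = 0.904114
R(C3) = exp(−0.00039 × 720) = 0.755179
R(C4) = exp(−0.00015 × 720) = 0.897628
Parallel (C1, C2, and C3): 1 − (1 − 0.939958)(1 − 0.904114)(1 − 0.755179) = 0.998591
Series ([0.998591] and C4): 0.998591 × 0.897628 = 0.8964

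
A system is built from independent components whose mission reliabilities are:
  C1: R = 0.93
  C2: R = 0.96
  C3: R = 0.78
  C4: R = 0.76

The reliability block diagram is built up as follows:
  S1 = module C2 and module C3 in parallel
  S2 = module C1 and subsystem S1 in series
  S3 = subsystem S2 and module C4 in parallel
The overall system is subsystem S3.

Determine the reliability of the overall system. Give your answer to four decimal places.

Parallel (C2 and C3): 1 − (1 − 0.960000)(1 − 0.780000) = 0.991200
Series (C1 and [0.991200]): 0.930000 × 0.991200 = 0.921816
Parallel ([0.921816] and C4): 1 − (1 − 0.921816)(1 − 0.760000) = 0.9812

0.9812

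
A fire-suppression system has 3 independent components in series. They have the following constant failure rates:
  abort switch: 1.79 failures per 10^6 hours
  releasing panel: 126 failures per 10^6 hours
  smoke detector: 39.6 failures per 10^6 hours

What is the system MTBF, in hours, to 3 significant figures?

Series of exponential components: λ_sys = Σ λ_i
λ_sys = 0.00000179 + 0.000126 + 0.0000396 = 1.6739e-04 /h
MTBF = 1 / λ_sys = 5970 h

5970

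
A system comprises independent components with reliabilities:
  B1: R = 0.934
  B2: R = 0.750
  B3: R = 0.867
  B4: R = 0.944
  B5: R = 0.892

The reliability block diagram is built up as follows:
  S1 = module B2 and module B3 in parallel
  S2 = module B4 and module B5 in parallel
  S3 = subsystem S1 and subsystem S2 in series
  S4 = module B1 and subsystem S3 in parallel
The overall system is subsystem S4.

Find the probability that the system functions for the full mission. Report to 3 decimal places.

0.997

Parallel (B2 and B3): 1 − (1 − 0.75000)(1 − 0.86700) = 0.96675
Parallel (B4 and B5): 1 − (1 − 0.94400)(1 − 0.89200) = 0.99395
Series ([0.96675] and [0.99395]): 0.96675 × 0.99395 = 0.96090
Parallel (B1 and [0.96090]): 1 − (1 − 0.93400)(1 − 0.96090) = 0.997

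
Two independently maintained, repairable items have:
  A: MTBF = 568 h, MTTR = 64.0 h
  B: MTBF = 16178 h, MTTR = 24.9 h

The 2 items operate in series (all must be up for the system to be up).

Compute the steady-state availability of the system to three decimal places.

0.897

A(A) = MTBF/(MTBF+MTTR) = 568/(568+64.0) = 0.898734
A(B) = MTBF/(MTBF+MTTR) = 16178/(16178+24.9) = 0.998463
Series availability: 0.898734 × 0.998463 = 0.897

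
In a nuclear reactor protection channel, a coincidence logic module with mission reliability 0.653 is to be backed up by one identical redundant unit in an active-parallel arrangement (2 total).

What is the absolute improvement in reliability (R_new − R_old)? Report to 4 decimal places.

R_before = 0.653
R_after = 1 − (1 − 0.653)^2 = 0.8796
ΔR = 0.8796 − 0.653 = 0.2266

0.2266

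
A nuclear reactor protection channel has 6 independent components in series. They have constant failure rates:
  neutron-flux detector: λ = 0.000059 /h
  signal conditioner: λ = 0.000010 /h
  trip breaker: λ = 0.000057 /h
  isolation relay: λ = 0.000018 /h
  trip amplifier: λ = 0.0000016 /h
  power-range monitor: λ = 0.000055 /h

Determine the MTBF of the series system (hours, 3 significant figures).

Series of exponential components: λ_sys = Σ λ_i
λ_sys = 0.000059 + 0.000010 + 0.000057 + 0.000018 + 0.0000016 + 0.000055 = 2.0060e-04 /h
MTBF = 1 / λ_sys = 4990 h

4990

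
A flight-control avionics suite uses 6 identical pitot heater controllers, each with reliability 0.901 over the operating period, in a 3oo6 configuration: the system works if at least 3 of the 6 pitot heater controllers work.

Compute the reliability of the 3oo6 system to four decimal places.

0.9988

R = Σ_{i=3}^{6} C(6,i) p^i (1−p)^{6−i} with p = 0.901
C(6,3)·0.901^3·0.099^3 = 0.014194
C(6,4)·0.901^4·0.099^2 = 0.096886
C(6,5)·0.901^5·0.099^1 = 0.352704
C(6,6)·0.901^6·0.099^0 = 0.534994
Sum = 0.9988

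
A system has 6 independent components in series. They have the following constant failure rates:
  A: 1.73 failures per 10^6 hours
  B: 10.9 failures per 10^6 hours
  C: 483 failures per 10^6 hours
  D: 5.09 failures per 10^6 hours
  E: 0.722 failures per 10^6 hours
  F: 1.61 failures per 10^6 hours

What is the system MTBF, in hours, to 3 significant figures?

Series of exponential components: λ_sys = Σ λ_i
λ_sys = 0.00000173 + 0.0000109 + 0.000483 + 0.00000509 + 0.000000722 + 0.00000161 = 5.0305e-04 /h
MTBF = 1 / λ_sys = 1990 h

1990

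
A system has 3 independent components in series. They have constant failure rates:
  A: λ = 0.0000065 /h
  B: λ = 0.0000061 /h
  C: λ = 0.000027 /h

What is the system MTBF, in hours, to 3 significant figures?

Series of exponential components: λ_sys = Σ λ_i
λ_sys = 0.0000065 + 0.0000061 + 0.000027 = 3.9600e-05 /h
MTBF = 1 / λ_sys = 25300 h

25300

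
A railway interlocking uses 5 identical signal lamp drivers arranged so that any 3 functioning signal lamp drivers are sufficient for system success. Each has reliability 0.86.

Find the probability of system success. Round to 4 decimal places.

R = Σ_{i=3}^{5} C(5,i) p^i (1−p)^{5−i} with p = 0.86
C(5,3)·0.86^3·0.14^2 = 0.124667
C(5,4)·0.86^4·0.14^1 = 0.382906
C(5,5)·0.86^5·0.14^0 = 0.470427
Sum = 0.9780

0.9780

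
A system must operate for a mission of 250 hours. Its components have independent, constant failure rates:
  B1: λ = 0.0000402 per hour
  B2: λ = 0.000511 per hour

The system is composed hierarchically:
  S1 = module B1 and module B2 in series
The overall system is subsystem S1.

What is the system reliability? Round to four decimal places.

0.8713

R(B1) = exp(−0.0000402 × 250) = 0.990000
R(B2) = exp(−0.000511 × 250) = 0.880073
Series (B1 and B2): 0.990000 × 0.880073 = 0.8713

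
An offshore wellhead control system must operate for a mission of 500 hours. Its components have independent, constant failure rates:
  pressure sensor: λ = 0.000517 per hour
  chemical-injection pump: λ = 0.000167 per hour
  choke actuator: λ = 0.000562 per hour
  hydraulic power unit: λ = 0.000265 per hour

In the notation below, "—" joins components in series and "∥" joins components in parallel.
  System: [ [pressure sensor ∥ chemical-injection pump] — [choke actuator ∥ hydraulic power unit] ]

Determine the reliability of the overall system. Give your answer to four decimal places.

R(pressure sensor) = exp(−0.000517 × 500) = 0.772209
R(chemical-injection pump) = exp(−0.000167 × 500) = 0.919891
R(choke actuator) = exp(−0.000562 × 500) = 0.755028
R(hydraulic power unit) = exp(−0.000265 × 500) = 0.875903
Parallel (pressure sensor and chemical-injection pump): 1 − (1 − 0.772209)(1 − 0.919891) = 0.981752
Parallel (choke actuator and hydraulic power unit): 1 − (1 − 0.755028)(1 − 0.875903) = 0.969600
Series ([0.981752] and [0.969600]): 0.981752 × 0.969600 = 0.9519

0.9519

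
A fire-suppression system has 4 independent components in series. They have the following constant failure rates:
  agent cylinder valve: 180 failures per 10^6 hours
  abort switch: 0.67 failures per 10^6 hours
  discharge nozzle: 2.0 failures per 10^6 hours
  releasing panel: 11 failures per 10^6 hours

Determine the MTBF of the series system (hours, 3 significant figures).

5160

Series of exponential components: λ_sys = Σ λ_i
λ_sys = 0.00018 + 0.00000067 + 0.0000020 + 0.000011 = 1.9367e-04 /h
MTBF = 1 / λ_sys = 5160 h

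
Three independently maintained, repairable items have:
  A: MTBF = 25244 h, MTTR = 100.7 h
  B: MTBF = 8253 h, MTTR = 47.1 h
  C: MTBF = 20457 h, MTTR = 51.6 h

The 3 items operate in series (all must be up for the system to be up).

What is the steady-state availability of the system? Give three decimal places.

A(A) = MTBF/(MTBF+MTTR) = 25244/(25244+100.7) = 0.996027
A(B) = MTBF/(MTBF+MTTR) = 8253/(8253+47.1) = 0.994325
A(C) = MTBF/(MTBF+MTTR) = 20457/(20457+51.6) = 0.997484
Series availability: 0.996027 × 0.994325 × 0.997484 = 0.988

0.988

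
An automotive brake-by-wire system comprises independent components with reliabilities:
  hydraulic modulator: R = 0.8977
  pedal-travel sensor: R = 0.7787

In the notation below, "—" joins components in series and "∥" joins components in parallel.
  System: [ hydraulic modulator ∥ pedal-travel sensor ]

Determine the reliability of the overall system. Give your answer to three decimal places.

0.977

Parallel (hydraulic modulator and pedal-travel sensor): 1 − (1 − 0.89770)(1 − 0.77870) = 0.977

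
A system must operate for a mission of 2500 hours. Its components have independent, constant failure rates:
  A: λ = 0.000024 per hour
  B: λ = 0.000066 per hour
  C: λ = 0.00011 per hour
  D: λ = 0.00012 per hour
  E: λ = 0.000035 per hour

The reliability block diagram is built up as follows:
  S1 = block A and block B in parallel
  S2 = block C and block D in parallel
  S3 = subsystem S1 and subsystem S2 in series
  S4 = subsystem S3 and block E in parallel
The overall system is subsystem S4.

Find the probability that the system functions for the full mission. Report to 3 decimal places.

R(A) = exp(−0.000024 × 2500) = 0.94176
R(B) = exp(−0.000066 × 2500) = 0.84789
R(C) = exp(−0.00011 × 2500) = 0.75957
R(D) = exp(−0.00012 × 2500) = 0.74082
R(E) = exp(−0.000035 × 2500) = 0.91622
Parallel (A and B): 1 − (1 − 0.94176)(1 − 0.84789) = 0.99114
Parallel (C and D): 1 − (1 − 0.75957)(1 − 0.74082) = 0.93769
Series ([0.99114] and [0.93769]): 0.99114 × 0.93769 = 0.92938
Parallel ([0.92938] and E): 1 − (1 − 0.92938)(1 − 0.91622) = 0.994

0.994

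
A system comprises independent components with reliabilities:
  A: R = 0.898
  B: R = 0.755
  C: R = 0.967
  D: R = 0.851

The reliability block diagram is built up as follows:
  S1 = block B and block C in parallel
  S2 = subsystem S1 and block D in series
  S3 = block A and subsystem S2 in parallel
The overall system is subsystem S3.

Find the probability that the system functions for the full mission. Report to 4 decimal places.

Parallel (B and C): 1 − (1 − 0.755000)(1 − 0.967000) = 0.991915
Series ([0.991915] and D): 0.991915 × 0.851000 = 0.844120
Parallel (A and [0.844120]): 1 − (1 − 0.898000)(1 − 0.844120) = 0.9841

0.9841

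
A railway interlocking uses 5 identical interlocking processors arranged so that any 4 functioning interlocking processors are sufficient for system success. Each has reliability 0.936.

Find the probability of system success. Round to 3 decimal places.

R = Σ_{i=4}^{5} C(5,i) p^i (1−p)^{5−i} with p = 0.936
C(5,4)·0.936^4·0.064^1 = 0.24561
C(5,5)·0.936^5·0.064^0 = 0.71842
Sum = 0.964

0.964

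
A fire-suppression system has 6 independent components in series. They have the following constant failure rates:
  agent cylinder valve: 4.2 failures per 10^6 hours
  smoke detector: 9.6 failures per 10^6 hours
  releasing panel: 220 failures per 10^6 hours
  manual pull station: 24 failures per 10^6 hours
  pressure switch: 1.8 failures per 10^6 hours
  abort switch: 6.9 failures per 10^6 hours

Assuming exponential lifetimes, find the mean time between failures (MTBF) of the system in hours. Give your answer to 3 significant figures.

3750

Series of exponential components: λ_sys = Σ λ_i
λ_sys = 0.0000042 + 0.0000096 + 0.00022 + 0.000024 + 0.0000018 + 0.0000069 = 2.6650e-04 /h
MTBF = 1 / λ_sys = 3750 h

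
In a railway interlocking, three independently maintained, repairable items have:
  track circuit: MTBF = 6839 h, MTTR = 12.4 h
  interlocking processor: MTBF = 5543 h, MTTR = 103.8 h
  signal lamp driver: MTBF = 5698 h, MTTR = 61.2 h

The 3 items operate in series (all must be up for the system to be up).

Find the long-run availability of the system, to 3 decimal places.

A(track circuit) = MTBF/(MTBF+MTTR) = 6839/(6839+12.4) = 0.998190
A(interlocking processor) = MTBF/(MTBF+MTTR) = 5543/(5543+103.8) = 0.981618
A(signal lamp driver) = MTBF/(MTBF+MTTR) = 5698/(5698+61.2) = 0.989374
Series availability: 0.998190 × 0.981618 × 0.989374 = 0.969

0.969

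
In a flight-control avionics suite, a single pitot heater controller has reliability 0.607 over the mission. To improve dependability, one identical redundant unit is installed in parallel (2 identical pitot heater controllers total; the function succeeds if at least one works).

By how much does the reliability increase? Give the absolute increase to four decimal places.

R_before = 0.607
R_after = 1 − (1 − 0.607)^2 = 0.8456
ΔR = 0.8456 − 0.607 = 0.2386

0.2386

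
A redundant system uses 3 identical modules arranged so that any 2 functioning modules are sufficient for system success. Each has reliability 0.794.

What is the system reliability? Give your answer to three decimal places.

0.890

R = Σ_{i=2}^{3} C(3,i) p^i (1−p)^{3−i} with p = 0.794
C(3,2)·0.794^2·0.206^1 = 0.38961
C(3,3)·0.794^3·0.206^0 = 0.50057
Sum = 0.890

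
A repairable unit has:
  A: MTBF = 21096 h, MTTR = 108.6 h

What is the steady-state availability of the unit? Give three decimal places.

A(A) = MTBF/(MTBF+MTTR) = 21096/(21096+108.6) = 0.995

0.995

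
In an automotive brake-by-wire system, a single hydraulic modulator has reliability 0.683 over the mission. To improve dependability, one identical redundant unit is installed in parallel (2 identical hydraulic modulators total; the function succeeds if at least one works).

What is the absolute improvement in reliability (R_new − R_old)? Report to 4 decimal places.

R_before = 0.683
R_after = 1 − (1 − 0.683)^2 = 0.8995
ΔR = 0.8995 − 0.683 = 0.2165

0.2165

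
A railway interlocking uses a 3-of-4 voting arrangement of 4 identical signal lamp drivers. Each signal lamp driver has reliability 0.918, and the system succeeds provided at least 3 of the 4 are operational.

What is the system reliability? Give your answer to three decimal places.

R = Σ_{i=3}^{4} C(4,i) p^i (1−p)^{4−i} with p = 0.918
C(4,3)·0.918^3·0.082^1 = 0.25375
C(4,4)·0.918^4·0.082^0 = 0.71018
Sum = 0.964

0.964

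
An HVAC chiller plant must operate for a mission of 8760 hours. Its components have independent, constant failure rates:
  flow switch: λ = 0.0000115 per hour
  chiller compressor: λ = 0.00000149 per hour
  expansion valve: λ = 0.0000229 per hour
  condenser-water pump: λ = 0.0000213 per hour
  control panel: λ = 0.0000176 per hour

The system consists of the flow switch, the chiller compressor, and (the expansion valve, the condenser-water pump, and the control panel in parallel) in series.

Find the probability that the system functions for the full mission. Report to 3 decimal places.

R(flow switch) = exp(−0.0000115 × 8760) = 0.90417
R(chiller compressor) = exp(−0.00000149 × 8760) = 0.98703
R(expansion valve) = exp(−0.0000229 × 8760) = 0.81824
R(condenser-water pump) = exp(−0.0000213 × 8760) = 0.82979
R(control panel) = exp(−0.0000176 × 8760) = 0.85712
Parallel (expansion valve, condenser-water pump, and control panel): 1 − (1 − 0.81824)(1 − 0.82979)(1 − 0.85712) = 0.99558
Series (flow switch, chiller compressor, and [0.99558]): 0.90417 × 0.98703 × 0.99558 = 0.888

0.888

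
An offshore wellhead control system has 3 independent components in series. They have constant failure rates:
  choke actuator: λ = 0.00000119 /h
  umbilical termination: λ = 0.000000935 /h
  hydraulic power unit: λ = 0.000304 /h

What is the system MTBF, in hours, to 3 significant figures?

3270

Series of exponential components: λ_sys = Σ λ_i
λ_sys = 0.00000119 + 0.000000935 + 0.000304 = 3.0613e-04 /h
MTBF = 1 / λ_sys = 3270 h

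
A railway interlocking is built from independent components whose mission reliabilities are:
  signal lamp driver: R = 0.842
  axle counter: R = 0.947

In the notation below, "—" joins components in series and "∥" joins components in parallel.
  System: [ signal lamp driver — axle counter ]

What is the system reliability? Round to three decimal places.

Series (signal lamp driver and axle counter): 0.84200 × 0.94700 = 0.797

0.797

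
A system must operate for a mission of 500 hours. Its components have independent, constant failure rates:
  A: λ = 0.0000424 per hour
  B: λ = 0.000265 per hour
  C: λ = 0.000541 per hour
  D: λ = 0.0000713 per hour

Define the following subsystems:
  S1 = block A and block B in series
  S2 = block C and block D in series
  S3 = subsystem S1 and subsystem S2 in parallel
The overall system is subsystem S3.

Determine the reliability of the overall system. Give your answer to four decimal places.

0.9624

R(A) = exp(−0.0000424 × 500) = 0.979023
R(B) = exp(−0.000265 × 500) = 0.875903
R(C) = exp(−0.000541 × 500) = 0.762998
R(D) = exp(−0.0000713 × 500) = 0.964978
Series (A and B): 0.979023 × 0.875903 = 0.857529
Series (C and D): 0.762998 × 0.964978 = 0.736276
Parallel ([0.857529] and [0.736276]): 1 − (1 − 0.857529)(1 − 0.736276) = 0.9624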